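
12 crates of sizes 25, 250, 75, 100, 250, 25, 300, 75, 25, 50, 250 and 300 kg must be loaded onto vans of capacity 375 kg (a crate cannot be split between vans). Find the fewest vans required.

5

Total = 300 + 300 + 250 + 250 + 250 + 100 + 75 + 75 + 50 + 25 + 25 + 25 = 1725 kg.
Lower bound: ⌈1725/375⌉ = 5 vans.
A packing using 5 vans:
  van 1: 300 + 75 = 375
  van 2: 300 + 75 = 375
  van 3: 250 + 100 + 25 = 375
  van 4: 250 + 50 + 25 + 25 = 350
  van 5: 250 = 250
This matches the lower bound, so 5 is optimal.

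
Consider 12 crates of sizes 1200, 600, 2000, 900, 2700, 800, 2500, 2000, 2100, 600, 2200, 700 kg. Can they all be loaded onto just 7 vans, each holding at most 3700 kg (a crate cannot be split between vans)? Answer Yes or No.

Yes

A valid assignment using 6 vans:
  van 1: 2700 + 900 = 3600
  van 2: 2500 + 1200 = 3700
  van 3: 2200 + 800 + 700 = 3700
  van 4: 2100 + 600 + 600 = 3300
  van 5: 2000 = 2000
  van 6: 2000 = 2000
That uses only 6 ≤ 7, so 7 vans are enough.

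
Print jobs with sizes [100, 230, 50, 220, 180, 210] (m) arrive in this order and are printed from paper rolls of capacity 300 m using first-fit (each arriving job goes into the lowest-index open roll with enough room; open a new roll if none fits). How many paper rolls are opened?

  100 → roll 1 (new)  [load 100/300]
  230 → roll 2 (new)  [load 230/300]
  50 → roll 1  [load 150/300]
  220 → roll 3 (new)  [load 220/300]
  180 → roll 4 (new)  [load 180/300]
  210 → roll 5 (new)  [load 210/300]
5 paper rolls opened.

5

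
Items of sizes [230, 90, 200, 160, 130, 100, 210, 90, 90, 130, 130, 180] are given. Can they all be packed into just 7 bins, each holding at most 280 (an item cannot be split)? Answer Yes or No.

No

Total = 1740; ⌈1740/280⌉ = 7.
The bound of 7 does not rule out 7, but exhaustive search shows no assignment into 7 bins of capacity 280 exists — the minimum is 8.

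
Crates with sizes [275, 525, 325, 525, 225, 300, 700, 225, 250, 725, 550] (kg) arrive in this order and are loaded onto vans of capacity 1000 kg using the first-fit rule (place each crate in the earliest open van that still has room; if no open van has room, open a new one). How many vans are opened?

6

  275 → van 1 (new)  [load 275/1000]
  525 → van 1  [load 800/1000]
  325 → van 2 (new)  [load 325/1000]
  525 → van 2  [load 850/1000]
  225 → van 3 (new)  [load 225/1000]
  300 → van 3  [load 525/1000]
  700 → van 4 (new)  [load 700/1000]
  225 → van 3  [load 750/1000]
  250 → van 3  [load 1000/1000]
  725 → van 5 (new)  [load 725/1000]
  550 → van 6 (new)  [load 550/1000]
6 vans opened.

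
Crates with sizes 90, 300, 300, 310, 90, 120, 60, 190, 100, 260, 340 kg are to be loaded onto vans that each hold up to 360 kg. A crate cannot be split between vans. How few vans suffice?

Total = 340 + 310 + 300 + 300 + 260 + 190 + 120 + 100 + 90 + 90 + 60 = 2160 kg.
Lower bound: ⌈2160/360⌉ = 6 vans.
A packing using 7 vans:
  van 1: 340 = 340
  van 2: 310 = 310
  van 3: 300 + 60 = 360
  van 4: 300 = 300
  van 5: 260 + 100 = 360
  van 6: 190 + 120 = 310
  van 7: 90 + 90 = 180
No arrangement into 6 vans stays within capacity, so 7 is optimal.

7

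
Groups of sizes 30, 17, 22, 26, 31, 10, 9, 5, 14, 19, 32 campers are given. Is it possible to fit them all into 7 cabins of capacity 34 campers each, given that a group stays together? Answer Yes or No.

Yes

A valid assignment using 7 cabins:
  cabin 1: 32 = 32
  cabin 2: 31 = 31
  cabin 3: 30 = 30
  cabin 4: 26 + 5 = 31
  cabin 5: 22 + 10 = 32
  cabin 6: 19 + 14 = 33
  cabin 7: 17 + 9 = 26
Every load is within 34 campers, so 7 cabins suffice.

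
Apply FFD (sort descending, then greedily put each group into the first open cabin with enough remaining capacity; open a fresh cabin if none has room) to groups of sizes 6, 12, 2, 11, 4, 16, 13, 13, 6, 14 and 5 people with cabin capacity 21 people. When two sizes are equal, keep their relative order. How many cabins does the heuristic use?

6

Sorted descending: 16, 14, 13, 13, 12, 11, 6, 6, 5, 4, 2.
  16 → cabin 1 (new)  [load 16/21]
  14 → cabin 2 (new)  [load 14/21]
  13 → cabin 3 (new)  [load 13/21]
  13 → cabin 4 (new)  [load 13/21]
  12 → cabin 5 (new)  [load 12/21]
  11 → cabin 6 (new)  [load 11/21]
  6 → cabin 2  [load 20/21]
  6 → cabin 3  [load 19/21]
  5 → cabin 1  [load 21/21]
  4 → cabin 4  [load 17/21]
  2 → cabin 3  [load 21/21]
6 cabins opened.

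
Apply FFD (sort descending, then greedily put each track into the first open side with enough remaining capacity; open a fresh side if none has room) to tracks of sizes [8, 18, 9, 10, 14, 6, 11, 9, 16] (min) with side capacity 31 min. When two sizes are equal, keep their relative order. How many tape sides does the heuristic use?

4

Sorted descending: 18, 16, 14, 11, 10, 9, 9, 8, 6.
  18 → side 1 (new)  [load 18/31]
  16 → side 2 (new)  [load 16/31]
  14 → side 2  [load 30/31]
  11 → side 1  [load 29/31]
  10 → side 3 (new)  [load 10/31]
  9 → side 3  [load 19/31]
  9 → side 3  [load 28/31]
  8 → side 4 (new)  [load 8/31]
  6 → side 4  [load 14/31]
4 tape sides opened.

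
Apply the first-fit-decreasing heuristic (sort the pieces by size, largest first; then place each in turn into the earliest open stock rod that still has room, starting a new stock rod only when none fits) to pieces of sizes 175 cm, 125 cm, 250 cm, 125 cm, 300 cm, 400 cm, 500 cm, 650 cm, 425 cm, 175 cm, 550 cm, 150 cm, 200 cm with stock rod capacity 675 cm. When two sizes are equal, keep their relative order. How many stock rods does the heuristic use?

7

Sorted descending: 650, 550, 500, 425, 400, 300, 250, 200, 175, 175, 150, 125, 125.
  650 → stock rod 1 (new)  [load 650/675]
  550 → stock rod 2 (new)  [load 550/675]
  500 → stock rod 3 (new)  [load 500/675]
  425 → stock rod 4 (new)  [load 425/675]
  400 → stock rod 5 (new)  [load 400/675]
  300 → stock rod 6 (new)  [load 300/675]
  250 → stock rod 4  [load 675/675]
  200 → stock rod 5  [load 600/675]
  175 → stock rod 3  [load 675/675]
  175 → stock rod 6  [load 475/675]
  150 → stock rod 6  [load 625/675]
  125 → stock rod 2  [load 675/675]
  125 → stock rod 7 (new)  [load 125/675]
7 stock rods opened.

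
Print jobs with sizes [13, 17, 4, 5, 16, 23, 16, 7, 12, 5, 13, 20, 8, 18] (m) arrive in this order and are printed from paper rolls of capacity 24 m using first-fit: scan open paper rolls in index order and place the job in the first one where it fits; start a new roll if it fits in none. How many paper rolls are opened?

9

  13 → roll 1 (new)  [load 13/24]
  17 → roll 2 (new)  [load 17/24]
  4 → roll 1  [load 17/24]
  5 → roll 1  [load 22/24]
  16 → roll 3 (new)  [load 16/24]
  23 → roll 4 (new)  [load 23/24]
  16 → roll 5 (new)  [load 16/24]
  7 → roll 2  [load 24/24]
  12 → roll 6 (new)  [load 12/24]
  5 → roll 3  [load 21/24]
  13 → roll 7 (new)  [load 13/24]
  20 → roll 8 (new)  [load 20/24]
  8 → roll 5  [load 24/24]
  18 → roll 9 (new)  [load 18/24]
9 paper rolls opened.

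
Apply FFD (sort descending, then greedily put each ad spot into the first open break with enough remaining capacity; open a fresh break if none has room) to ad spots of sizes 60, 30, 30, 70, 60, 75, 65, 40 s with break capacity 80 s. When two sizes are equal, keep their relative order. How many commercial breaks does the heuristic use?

Sorted descending: 75, 70, 65, 60, 60, 40, 30, 30.
  75 → break 1 (new)  [load 75/80]
  70 → break 2 (new)  [load 70/80]
  65 → break 3 (new)  [load 65/80]
  60 → break 4 (new)  [load 60/80]
  60 → break 5 (new)  [load 60/80]
  40 → break 6 (new)  [load 40/80]
  30 → break 6  [load 70/80]
  30 → break 7 (new)  [load 30/80]
7 commercial breaks opened.

7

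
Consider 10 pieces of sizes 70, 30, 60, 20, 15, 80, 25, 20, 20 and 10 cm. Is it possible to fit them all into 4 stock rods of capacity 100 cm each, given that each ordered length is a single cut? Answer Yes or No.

Yes

A valid assignment using 4 stock rods:
  stock rod 1: 80 + 20 = 100
  stock rod 2: 70 + 30 = 100
  stock rod 3: 60 + 25 + 15 = 100
  stock rod 4: 20 + 20 + 10 = 50
Every load is within 100 cm, so 4 stock rods suffice.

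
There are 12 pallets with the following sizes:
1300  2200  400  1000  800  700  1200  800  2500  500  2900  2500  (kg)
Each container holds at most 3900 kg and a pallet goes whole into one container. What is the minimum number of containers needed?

5

Total = 2900 + 2500 + 2500 + 2200 + 1300 + 1200 + 1000 + 800 + 800 + 700 + 500 + 400 = 16800 kg.
Lower bound: ⌈16800/3900⌉ = 5 containers.
A packing using 5 containers:
  container 1: 2900 + 1000 = 3900
  container 2: 2500 + 1300 = 3800
  container 3: 2500 + 1200 = 3700
  container 4: 2200 + 800 + 800 = 3800
  container 5: 700 + 500 + 400 = 1600
This matches the lower bound, so 5 is optimal.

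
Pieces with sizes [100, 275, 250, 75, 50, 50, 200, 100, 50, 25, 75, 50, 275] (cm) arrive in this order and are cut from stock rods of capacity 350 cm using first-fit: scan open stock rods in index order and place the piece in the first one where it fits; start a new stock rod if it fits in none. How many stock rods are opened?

  100 → stock rod 1 (new)  [load 100/350]
  275 → stock rod 2 (new)  [load 275/350]
  250 → stock rod 1  [load 350/350]
  75 → stock rod 2  [load 350/350]
  50 → stock rod 3 (new)  [load 50/350]
  50 → stock rod 3  [load 100/350]
  200 → stock rod 3  [load 300/350]
  100 → stock rod 4 (new)  [load 100/350]
  50 → stock rod 3  [load 350/350]
  25 → stock rod 4  [load 125/350]
  75 → stock rod 4  [load 200/350]
  50 → stock rod 4  [load 250/350]
  275 → stock rod 5 (new)  [load 275/350]
5 stock rods opened.

5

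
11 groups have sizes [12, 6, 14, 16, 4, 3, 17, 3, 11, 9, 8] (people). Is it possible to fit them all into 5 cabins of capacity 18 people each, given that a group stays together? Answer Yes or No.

No

Total = 103 people; ⌈103/18⌉ = 6.
At least 6 cabins are required, but only 5 are allowed.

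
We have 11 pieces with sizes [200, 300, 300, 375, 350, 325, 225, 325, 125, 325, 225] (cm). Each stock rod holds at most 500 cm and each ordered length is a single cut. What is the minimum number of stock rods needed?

Total = 375 + 350 + 325 + 325 + 325 + 300 + 300 + 225 + 225 + 200 + 125 = 3075 cm.
Lower bound: ⌈3075/500⌉ = 7 stock rods.
A packing using 8 stock rods:
  stock rod 1: 375 + 125 = 500
  stock rod 2: 350 = 350
  stock rod 3: 325 = 325
  stock rod 4: 325 = 325
  stock rod 5: 325 = 325
  stock rod 6: 300 + 200 = 500
  stock rod 7: 300 = 300
  stock rod 8: 225 + 225 = 450
No arrangement into 7 stock rods stays within capacity, so 8 is optimal.

8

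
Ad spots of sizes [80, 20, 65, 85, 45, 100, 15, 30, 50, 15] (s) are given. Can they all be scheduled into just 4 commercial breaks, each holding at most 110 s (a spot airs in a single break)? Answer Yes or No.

Total = 505 s; ⌈505/110⌉ = 5.
At least 5 commercial breaks are required, but only 4 are allowed.

No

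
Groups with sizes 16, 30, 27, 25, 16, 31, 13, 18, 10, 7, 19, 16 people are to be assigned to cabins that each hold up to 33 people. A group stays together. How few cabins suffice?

Total = 31 + 30 + 27 + 25 + 19 + 18 + 16 + 16 + 16 + 13 + 10 + 7 = 228 people.
Lower bound: ⌈228/33⌉ = 7 cabins.
A packing using 8 cabins:
  cabin 1: 31 = 31
  cabin 2: 30 = 30
  cabin 3: 27 = 27
  cabin 4: 25 + 7 = 32
  cabin 5: 19 + 13 = 32
  cabin 6: 18 + 10 = 28
  cabin 7: 16 + 16 = 32
  cabin 8: 16 = 16
No arrangement into 7 cabins stays within capacity, so 8 is optimal.

8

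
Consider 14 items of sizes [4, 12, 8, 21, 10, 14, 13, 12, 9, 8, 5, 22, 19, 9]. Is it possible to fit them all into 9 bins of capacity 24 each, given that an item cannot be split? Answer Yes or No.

A valid assignment using 8 bins:
  bin 1: 22 = 22
  bin 2: 21 = 21
  bin 3: 19 + 5 = 24
  bin 4: 14 + 10 = 24
  bin 5: 13 + 9 = 22
  bin 6: 12 + 12 = 24
  bin 7: 9 + 8 + 4 = 21
  bin 8: 8 = 8
That uses only 8 ≤ 9, so 9 bins are enough.

Yes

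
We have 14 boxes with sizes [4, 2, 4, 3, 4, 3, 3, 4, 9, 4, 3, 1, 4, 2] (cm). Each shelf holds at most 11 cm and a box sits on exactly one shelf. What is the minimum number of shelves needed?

5

Total = 9 + 4 + 4 + 4 + 4 + 4 + 4 + 3 + 3 + 3 + 3 + 2 + 2 + 1 = 50 cm.
Lower bound: ⌈50/11⌉ = 5 shelves.
A packing using 5 shelves:
  shelf 1: 9 + 2 = 11
  shelf 2: 4 + 4 + 3 = 11
  shelf 3: 4 + 4 + 3 = 11
  shelf 4: 4 + 4 + 3 = 11
  shelf 5: 3 + 2 + 1 = 6
This matches the lower bound, so 5 is optimal.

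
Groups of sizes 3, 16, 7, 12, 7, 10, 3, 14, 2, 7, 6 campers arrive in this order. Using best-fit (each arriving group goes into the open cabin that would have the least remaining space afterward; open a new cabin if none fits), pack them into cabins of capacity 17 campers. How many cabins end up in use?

6

  3 → cabin 1 (new)  [load 3/17]
  16 → cabin 2 (new)  [load 16/17]
  7 → cabin 1  [load 10/17]
  12 → cabin 3 (new)  [load 12/17]
  7 → cabin 1  [load 17/17]
  10 → cabin 4 (new)  [load 10/17]
  3 → cabin 3  [load 15/17]
  14 → cabin 5 (new)  [load 14/17]
  2 → cabin 3  [load 17/17]
  7 → cabin 4  [load 17/17]
  6 → cabin 6 (new)  [load 6/17]
6 cabins opened.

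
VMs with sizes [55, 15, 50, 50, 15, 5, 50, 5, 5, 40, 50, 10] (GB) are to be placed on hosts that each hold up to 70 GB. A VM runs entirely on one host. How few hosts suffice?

6

Total = 55 + 50 + 50 + 50 + 50 + 40 + 15 + 15 + 10 + 5 + 5 + 5 = 350 GB.
Lower bound: ⌈350/70⌉ = 5 hosts.
Also, 6 VMs each exceed 35 GB, and no two of those can share a host, so at least 6 hosts are needed.
A packing using 6 hosts:
  host 1: 55 + 15 = 70
  host 2: 50 + 15 + 5 = 70
  host 3: 50 + 10 + 5 + 5 = 70
  host 4: 50 = 50
  host 5: 50 = 50
  host 6: 40 = 40
This matches the lower bound, so 6 is optimal.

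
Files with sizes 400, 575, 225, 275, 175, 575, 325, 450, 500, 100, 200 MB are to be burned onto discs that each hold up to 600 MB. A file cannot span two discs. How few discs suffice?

7

Total = 575 + 575 + 500 + 450 + 400 + 325 + 275 + 225 + 200 + 175 + 100 = 3800 MB.
Lower bound: ⌈3800/600⌉ = 7 discs.
A packing using 7 discs:
  disc 1: 575 = 575
  disc 2: 575 = 575
  disc 3: 500 + 100 = 600
  disc 4: 450 = 450
  disc 5: 400 + 200 = 600
  disc 6: 325 + 275 = 600
  disc 7: 225 + 175 = 400
This matches the lower bound, so 7 is optimal.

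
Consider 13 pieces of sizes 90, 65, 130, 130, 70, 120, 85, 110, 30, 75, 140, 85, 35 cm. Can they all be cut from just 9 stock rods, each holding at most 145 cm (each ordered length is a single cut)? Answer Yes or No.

Total = 1165 cm; ⌈1165/145⌉ = 9.
The bound of 9 does not rule out 9, but exhaustive search shows no assignment into 9 stock rods of capacity 145 cm exists — the minimum is 10.

No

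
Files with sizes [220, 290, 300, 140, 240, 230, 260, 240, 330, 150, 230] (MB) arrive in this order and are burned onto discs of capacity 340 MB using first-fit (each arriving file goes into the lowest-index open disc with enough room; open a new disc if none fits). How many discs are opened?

  220 → disc 1 (new)  [load 220/340]
  290 → disc 2 (new)  [load 290/340]
  300 → disc 3 (new)  [load 300/340]
  140 → disc 4 (new)  [load 140/340]
  240 → disc 5 (new)  [load 240/340]
  230 → disc 6 (new)  [load 230/340]
  260 → disc 7 (new)  [load 260/340]
  240 → disc 8 (new)  [load 240/340]
  330 → disc 9 (new)  [load 330/340]
  150 → disc 4  [load 290/340]
  230 → disc 10 (new)  [load 230/340]
10 discs opened.

10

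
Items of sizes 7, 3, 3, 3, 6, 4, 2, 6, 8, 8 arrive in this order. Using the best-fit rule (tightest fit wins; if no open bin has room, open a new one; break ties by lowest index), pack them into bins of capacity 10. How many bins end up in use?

6

  7 → bin 1 (new)  [load 7/10]
  3 → bin 1  [load 10/10]
  3 → bin 2 (new)  [load 3/10]
  3 → bin 2  [load 6/10]
  6 → bin 3 (new)  [load 6/10]
  4 → bin 2  [load 10/10]
  2 → bin 3  [load 8/10]
  6 → bin 4 (new)  [load 6/10]
  8 → bin 5 (new)  [load 8/10]
  8 → bin 6 (new)  [load 8/10]
6 bins opened.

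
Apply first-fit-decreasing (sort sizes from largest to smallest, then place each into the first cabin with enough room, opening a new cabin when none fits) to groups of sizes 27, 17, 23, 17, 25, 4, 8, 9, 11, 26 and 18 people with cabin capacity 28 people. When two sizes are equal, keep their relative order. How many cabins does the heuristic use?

7

Sorted descending: 27, 26, 25, 23, 18, 17, 17, 11, 9, 8, 4.
  27 → cabin 1 (new)  [load 27/28]
  26 → cabin 2 (new)  [load 26/28]
  25 → cabin 3 (new)  [load 25/28]
  23 → cabin 4 (new)  [load 23/28]
  18 → cabin 5 (new)  [load 18/28]
  17 → cabin 6 (new)  [load 17/28]
  17 → cabin 7 (new)  [load 17/28]
  11 → cabin 6  [load 28/28]
  9 → cabin 5  [load 27/28]
  8 → cabin 7  [load 25/28]
  4 → cabin 4  [load 27/28]
7 cabins opened.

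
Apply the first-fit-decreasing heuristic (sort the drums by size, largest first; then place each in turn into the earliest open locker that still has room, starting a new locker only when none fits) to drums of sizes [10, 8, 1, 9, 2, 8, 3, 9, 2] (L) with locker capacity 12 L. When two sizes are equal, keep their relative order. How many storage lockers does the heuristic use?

Sorted descending: 10, 9, 9, 8, 8, 3, 2, 2, 1.
  10 → locker 1 (new)  [load 10/12]
  9 → locker 2 (new)  [load 9/12]
  9 → locker 3 (new)  [load 9/12]
  8 → locker 4 (new)  [load 8/12]
  8 → locker 5 (new)  [load 8/12]
  3 → locker 2  [load 12/12]
  2 → locker 1  [load 12/12]
  2 → locker 3  [load 11/12]
  1 → locker 3  [load 12/12]
5 storage lockers opened.

5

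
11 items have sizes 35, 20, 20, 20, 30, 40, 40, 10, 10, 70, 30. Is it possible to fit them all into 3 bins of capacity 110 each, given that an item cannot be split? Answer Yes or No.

A valid assignment using 3 bins:
  bin 1: 70 + 40 = 110
  bin 2: 40 + 35 + 30 = 105
  bin 3: 30 + 20 + 20 + 20 + 10 + 10 = 110
Every load is within 110, so 3 bins suffice.

Yes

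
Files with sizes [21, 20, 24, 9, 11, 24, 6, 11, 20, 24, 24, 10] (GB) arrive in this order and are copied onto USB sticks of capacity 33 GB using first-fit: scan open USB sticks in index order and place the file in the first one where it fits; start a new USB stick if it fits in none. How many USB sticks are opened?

8

  21 → USB stick 1 (new)  [load 21/33]
  20 → USB stick 2 (new)  [load 20/33]
  24 → USB stick 3 (new)  [load 24/33]
  9 → USB stick 1  [load 30/33]
  11 → USB stick 2  [load 31/33]
  24 → USB stick 4 (new)  [load 24/33]
  6 → USB stick 3  [load 30/33]
  11 → USB stick 5 (new)  [load 11/33]
  20 → USB stick 5  [load 31/33]
  24 → USB stick 6 (new)  [load 24/33]
  24 → USB stick 7 (new)  [load 24/33]
  10 → USB stick 8 (new)  [load 10/33]
8 USB sticks opened.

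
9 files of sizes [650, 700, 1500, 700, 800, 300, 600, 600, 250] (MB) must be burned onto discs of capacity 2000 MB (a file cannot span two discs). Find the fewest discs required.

Total = 1500 + 800 + 700 + 700 + 650 + 600 + 600 + 300 + 250 = 6100 MB.
Lower bound: ⌈6100/2000⌉ = 4 discs.
A packing using 4 discs:
  disc 1: 1500 + 300 = 1800
  disc 2: 800 + 700 + 250 = 1750
  disc 3: 700 + 650 + 600 = 1950
  disc 4: 600 = 600
This matches the lower bound, so 4 is optimal.

4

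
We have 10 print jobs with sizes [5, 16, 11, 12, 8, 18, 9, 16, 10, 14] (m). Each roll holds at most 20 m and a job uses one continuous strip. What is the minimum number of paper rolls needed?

Total = 18 + 16 + 16 + 14 + 12 + 11 + 10 + 9 + 8 + 5 = 119 m.
Lower bound: ⌈119/20⌉ = 6 paper rolls.
A packing using 7 paper rolls:
  roll 1: 18 = 18
  roll 2: 16 = 16
  roll 3: 16 = 16
  roll 4: 14 + 5 = 19
  roll 5: 12 + 8 = 20
  roll 6: 11 + 9 = 20
  roll 7: 10 = 10
No arrangement into 6 paper rolls stays within capacity, so 7 is optimal.

7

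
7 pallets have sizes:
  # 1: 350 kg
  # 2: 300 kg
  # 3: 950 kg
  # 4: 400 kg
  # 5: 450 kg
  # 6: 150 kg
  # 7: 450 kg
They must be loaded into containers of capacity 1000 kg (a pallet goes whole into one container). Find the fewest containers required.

4

Total = 950 + 450 + 450 + 400 + 350 + 300 + 150 = 3050 kg.
Lower bound: ⌈3050/1000⌉ = 4 containers.
A packing using 4 containers:
  container 1: 950 = 950
  container 2: 450 + 450 = 900
  container 3: 400 + 350 + 150 = 900
  container 4: 300 = 300
This matches the lower bound, so 4 is optimal.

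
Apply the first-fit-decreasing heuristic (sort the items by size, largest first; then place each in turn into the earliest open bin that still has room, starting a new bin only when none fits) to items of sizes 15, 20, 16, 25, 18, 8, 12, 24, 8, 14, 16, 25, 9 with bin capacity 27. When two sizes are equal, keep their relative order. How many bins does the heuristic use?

Sorted descending: 25, 25, 24, 20, 18, 16, 16, 15, 14, 12, 9, 8, 8.
  25 → bin 1 (new)  [load 25/27]
  25 → bin 2 (new)  [load 25/27]
  24 → bin 3 (new)  [load 24/27]
  20 → bin 4 (new)  [load 20/27]
  18 → bin 5 (new)  [load 18/27]
  16 → bin 6 (new)  [load 16/27]
  16 → bin 7 (new)  [load 16/27]
  15 → bin 8 (new)  [load 15/27]
  14 → bin 9 (new)  [load 14/27]
  12 → bin 8  [load 27/27]
  9 → bin 5  [load 27/27]
  8 → bin 6  [load 24/27]
  8 → bin 7  [load 24/27]
9 bins opened.

9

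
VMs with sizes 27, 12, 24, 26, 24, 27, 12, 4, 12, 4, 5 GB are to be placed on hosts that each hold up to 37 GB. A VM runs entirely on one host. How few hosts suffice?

Total = 27 + 27 + 26 + 24 + 24 + 12 + 12 + 12 + 5 + 4 + 4 = 177 GB.
Lower bound: ⌈177/37⌉ = 5 hosts.
A packing using 6 hosts:
  host 1: 27 + 5 + 4 = 36
  host 2: 27 + 4 = 31
  host 3: 26 = 26
  host 4: 24 + 12 = 36
  host 5: 24 + 12 = 36
  host 6: 12 = 12
No arrangement into 5 hosts stays within capacity, so 6 is optimal.

6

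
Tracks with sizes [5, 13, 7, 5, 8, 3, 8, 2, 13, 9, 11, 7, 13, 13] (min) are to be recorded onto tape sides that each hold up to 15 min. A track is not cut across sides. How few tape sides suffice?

Total = 13 + 13 + 13 + 13 + 11 + 9 + 8 + 8 + 7 + 7 + 5 + 5 + 3 + 2 = 117 min.
Lower bound: ⌈117/15⌉ = 8 tape sides.
A packing using 9 tape sides:
  side 1: 13 + 2 = 15
  side 2: 13 = 13
  side 3: 13 = 13
  side 4: 13 = 13
  side 5: 11 + 3 = 14
  side 6: 9 + 5 = 14
  side 7: 8 + 7 = 15
  side 8: 8 + 7 = 15
  side 9: 5 = 5
No arrangement into 8 tape sides stays within capacity, so 9 is optimal.

9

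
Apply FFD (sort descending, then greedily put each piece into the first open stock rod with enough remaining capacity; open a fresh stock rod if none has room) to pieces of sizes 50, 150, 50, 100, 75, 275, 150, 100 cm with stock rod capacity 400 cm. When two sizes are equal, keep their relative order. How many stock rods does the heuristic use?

Sorted descending: 275, 150, 150, 100, 100, 75, 50, 50.
  275 → stock rod 1 (new)  [load 275/400]
  150 → stock rod 2 (new)  [load 150/400]
  150 → stock rod 2  [load 300/400]
  100 → stock rod 1  [load 375/400]
  100 → stock rod 2  [load 400/400]
  75 → stock rod 3 (new)  [load 75/400]
  50 → stock rod 3  [load 125/400]
  50 → stock rod 3  [load 175/400]
3 stock rods opened.

3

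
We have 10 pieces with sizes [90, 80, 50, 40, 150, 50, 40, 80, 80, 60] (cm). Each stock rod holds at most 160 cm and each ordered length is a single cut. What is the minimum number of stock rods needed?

Total = 150 + 90 + 80 + 80 + 80 + 60 + 50 + 50 + 40 + 40 = 720 cm.
Lower bound: ⌈720/160⌉ = 5 stock rods.
A packing using 5 stock rods:
  stock rod 1: 150 = 150
  stock rod 2: 90 + 60 = 150
  stock rod 3: 80 + 80 = 160
  stock rod 4: 80 + 50 = 130
  stock rod 5: 50 + 40 + 40 = 130
This matches the lower bound, so 5 is optimal.

5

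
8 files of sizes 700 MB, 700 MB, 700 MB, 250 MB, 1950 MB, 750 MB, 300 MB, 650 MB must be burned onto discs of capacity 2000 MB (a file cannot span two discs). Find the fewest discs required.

4

Total = 1950 + 750 + 700 + 700 + 700 + 650 + 300 + 250 = 6000 MB.
Lower bound: ⌈6000/2000⌉ = 3 discs.
A packing using 4 discs:
  disc 1: 1950 = 1950
  disc 2: 750 + 700 + 300 + 250 = 2000
  disc 3: 700 + 700 = 1400
  disc 4: 650 = 650
No arrangement into 3 discs stays within capacity, so 4 is optimal.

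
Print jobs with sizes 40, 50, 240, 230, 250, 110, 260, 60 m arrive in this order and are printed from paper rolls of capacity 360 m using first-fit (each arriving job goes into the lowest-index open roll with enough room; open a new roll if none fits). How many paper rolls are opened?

4

  40 → roll 1 (new)  [load 40/360]
  50 → roll 1  [load 90/360]
  240 → roll 1  [load 330/360]
  230 → roll 2 (new)  [load 230/360]
  250 → roll 3 (new)  [load 250/360]
  110 → roll 2  [load 340/360]
  260 → roll 4 (new)  [load 260/360]
  60 → roll 3  [load 310/360]
4 paper rolls opened.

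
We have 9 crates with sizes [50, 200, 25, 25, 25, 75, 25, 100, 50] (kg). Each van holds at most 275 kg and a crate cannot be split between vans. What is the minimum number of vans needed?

Total = 200 + 100 + 75 + 50 + 50 + 25 + 25 + 25 + 25 = 575 kg.
Lower bound: ⌈575/275⌉ = 3 vans.
A packing using 3 vans:
  van 1: 200 + 75 = 275
  van 2: 100 + 50 + 50 + 25 + 25 + 25 = 275
  van 3: 25 = 25
This matches the lower bound, so 3 is optimal.

3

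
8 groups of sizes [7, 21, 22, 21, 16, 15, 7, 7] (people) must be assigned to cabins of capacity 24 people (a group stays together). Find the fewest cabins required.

6

Total = 22 + 21 + 21 + 16 + 15 + 7 + 7 + 7 = 116 people.
Lower bound: ⌈116/24⌉ = 5 cabins.
A packing using 6 cabins:
  cabin 1: 22 = 22
  cabin 2: 21 = 21
  cabin 3: 21 = 21
  cabin 4: 16 + 7 = 23
  cabin 5: 15 + 7 = 22
  cabin 6: 7 = 7
No arrangement into 5 cabins stays within capacity, so 6 is optimal.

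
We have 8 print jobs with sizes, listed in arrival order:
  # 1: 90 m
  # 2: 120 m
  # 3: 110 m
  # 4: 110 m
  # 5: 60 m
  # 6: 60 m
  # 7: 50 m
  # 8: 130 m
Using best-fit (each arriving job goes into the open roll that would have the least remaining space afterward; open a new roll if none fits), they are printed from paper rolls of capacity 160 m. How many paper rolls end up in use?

6

  90 → roll 1 (new)  [load 90/160]
  120 → roll 2 (new)  [load 120/160]
  110 → roll 3 (new)  [load 110/160]
  110 → roll 4 (new)  [load 110/160]
  60 → roll 1  [load 150/160]
  60 → roll 5 (new)  [load 60/160]
  50 → roll 3  [load 160/160]
  130 → roll 6 (new)  [load 130/160]
6 paper rolls opened.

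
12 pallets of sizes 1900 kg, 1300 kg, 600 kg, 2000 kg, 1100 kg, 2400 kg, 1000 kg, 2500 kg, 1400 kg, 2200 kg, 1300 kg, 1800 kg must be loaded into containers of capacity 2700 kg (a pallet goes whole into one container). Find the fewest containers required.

Total = 2500 + 2400 + 2200 + 2000 + 1900 + 1800 + 1400 + 1300 + 1300 + 1100 + 1000 + 600 = 19500 kg.
Lower bound: ⌈19500/2700⌉ = 8 containers.
A packing using 9 containers:
  container 1: 2500 = 2500
  container 2: 2400 = 2400
  container 3: 2200 = 2200
  container 4: 2000 + 600 = 2600
  container 5: 1900 = 1900
  container 6: 1800 = 1800
  container 7: 1400 + 1300 = 2700
  container 8: 1300 + 1100 = 2400
  container 9: 1000 = 1000
No arrangement into 8 containers stays within capacity, so 9 is optimal.

9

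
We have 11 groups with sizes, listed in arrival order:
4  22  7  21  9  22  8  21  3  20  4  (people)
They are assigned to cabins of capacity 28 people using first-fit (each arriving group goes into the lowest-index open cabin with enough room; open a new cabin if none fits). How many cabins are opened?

  4 → cabin 1 (new)  [load 4/28]
  22 → cabin 1  [load 26/28]
  7 → cabin 2 (new)  [load 7/28]
  21 → cabin 2  [load 28/28]
  9 → cabin 3 (new)  [load 9/28]
  22 → cabin 4 (new)  [load 22/28]
  8 → cabin 3  [load 17/28]
  21 → cabin 5 (new)  [load 21/28]
  3 → cabin 3  [load 20/28]
  20 → cabin 6 (new)  [load 20/28]
  4 → cabin 3  [load 24/28]
6 cabins opened.

6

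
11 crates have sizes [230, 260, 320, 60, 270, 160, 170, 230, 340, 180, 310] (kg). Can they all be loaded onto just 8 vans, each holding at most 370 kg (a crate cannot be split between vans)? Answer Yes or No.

Total = 2530 kg; ⌈2530/370⌉ = 7.
The bound of 7 does not rule out 8, but exhaustive search shows no assignment into 8 vans of capacity 370 kg exists — the minimum is 9.

No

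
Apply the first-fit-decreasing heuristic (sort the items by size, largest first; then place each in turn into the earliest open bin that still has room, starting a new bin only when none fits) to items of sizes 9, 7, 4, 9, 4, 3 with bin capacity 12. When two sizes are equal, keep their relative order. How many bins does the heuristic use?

4

Sorted descending: 9, 9, 7, 4, 4, 3.
  9 → bin 1 (new)  [load 9/12]
  9 → bin 2 (new)  [load 9/12]
  7 → bin 3 (new)  [load 7/12]
  4 → bin 3  [load 11/12]
  4 → bin 4 (new)  [load 4/12]
  3 → bin 1  [load 12/12]
4 bins opened.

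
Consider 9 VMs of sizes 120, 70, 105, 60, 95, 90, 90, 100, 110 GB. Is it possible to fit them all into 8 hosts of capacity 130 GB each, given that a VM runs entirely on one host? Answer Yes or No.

A valid assignment using 8 hosts:
  host 1: 120 = 120
  host 2: 110 = 110
  host 3: 105 = 105
  host 4: 100 = 100
  host 5: 95 = 95
  host 6: 90 = 90
  host 7: 90 = 90
  host 8: 70 + 60 = 130
Every load is within 130 GB, so 8 hosts suffice.

Yes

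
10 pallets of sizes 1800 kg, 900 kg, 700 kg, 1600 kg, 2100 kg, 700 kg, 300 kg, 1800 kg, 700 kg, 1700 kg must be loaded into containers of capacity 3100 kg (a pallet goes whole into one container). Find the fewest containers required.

Total = 2100 + 1800 + 1800 + 1700 + 1600 + 900 + 700 + 700 + 700 + 300 = 12300 kg.
Lower bound: ⌈12300/3100⌉ = 4 containers.
Also, 5 pallets each exceed 1550 kg, and no two of those can share a container, so at least 5 containers are needed.
A packing using 5 containers:
  container 1: 2100 + 900 = 3000
  container 2: 1800 + 700 + 300 = 2800
  container 3: 1800 + 700 = 2500
  container 4: 1700 + 700 = 2400
  container 5: 1600 = 1600
This matches the lower bound, so 5 is optimal.

5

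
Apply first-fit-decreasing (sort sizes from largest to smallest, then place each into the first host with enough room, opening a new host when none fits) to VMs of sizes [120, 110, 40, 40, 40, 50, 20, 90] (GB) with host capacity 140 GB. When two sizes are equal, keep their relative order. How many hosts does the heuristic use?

4

Sorted descending: 120, 110, 90, 50, 40, 40, 40, 20.
  120 → host 1 (new)  [load 120/140]
  110 → host 2 (new)  [load 110/140]
  90 → host 3 (new)  [load 90/140]
  50 → host 3  [load 140/140]
  40 → host 4 (new)  [load 40/140]
  40 → host 4  [load 80/140]
  40 → host 4  [load 120/140]
  20 → host 1  [load 140/140]
4 hosts opened.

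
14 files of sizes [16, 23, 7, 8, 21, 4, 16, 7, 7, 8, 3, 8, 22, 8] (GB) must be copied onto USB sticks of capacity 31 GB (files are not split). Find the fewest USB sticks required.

6

Total = 23 + 22 + 21 + 16 + 16 + 8 + 8 + 8 + 8 + 7 + 7 + 7 + 4 + 3 = 158 GB.
Lower bound: ⌈158/31⌉ = 6 USB sticks.
A packing using 6 USB sticks:
  USB stick 1: 23 + 8 = 31
  USB stick 2: 22 + 8 = 30
  USB stick 3: 21 + 8 = 29
  USB stick 4: 16 + 8 + 7 = 31
  USB stick 5: 16 + 7 + 7 = 30
  USB stick 6: 4 + 3 = 7
This matches the lower bound, so 6 is optimal.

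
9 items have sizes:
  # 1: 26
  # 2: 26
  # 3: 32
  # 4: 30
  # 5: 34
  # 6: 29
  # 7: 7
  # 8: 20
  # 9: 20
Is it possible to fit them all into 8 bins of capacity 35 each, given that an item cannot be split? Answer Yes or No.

A valid assignment using 8 bins:
  bin 1: 34 = 34
  bin 2: 32 = 32
  bin 3: 30 = 30
  bin 4: 29 = 29
  bin 5: 26 + 7 = 33
  bin 6: 26 = 26
  bin 7: 20 = 20
  bin 8: 20 = 20
Every load is within 35, so 8 bins suffice.

Yes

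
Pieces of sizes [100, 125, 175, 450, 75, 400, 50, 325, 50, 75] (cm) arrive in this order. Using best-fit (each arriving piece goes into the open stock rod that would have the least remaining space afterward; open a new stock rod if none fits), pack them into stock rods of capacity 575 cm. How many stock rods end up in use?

4

  100 → stock rod 1 (new)  [load 100/575]
  125 → stock rod 1  [load 225/575]
  175 → stock rod 1  [load 400/575]
  450 → stock rod 2 (new)  [load 450/575]
  75 → stock rod 2  [load 525/575]
  400 → stock rod 3 (new)  [load 400/575]
  50 → stock rod 2  [load 575/575]
  325 → stock rod 4 (new)  [load 325/575]
  50 → stock rod 1  [load 450/575]
  75 → stock rod 1  [load 525/575]
4 stock rods opened.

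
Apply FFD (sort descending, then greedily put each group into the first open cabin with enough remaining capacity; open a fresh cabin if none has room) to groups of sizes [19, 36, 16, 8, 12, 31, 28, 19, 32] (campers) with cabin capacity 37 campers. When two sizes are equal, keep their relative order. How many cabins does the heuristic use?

Sorted descending: 36, 32, 31, 28, 19, 19, 16, 12, 8.
  36 → cabin 1 (new)  [load 36/37]
  32 → cabin 2 (new)  [load 32/37]
  31 → cabin 3 (new)  [load 31/37]
  28 → cabin 4 (new)  [load 28/37]
  19 → cabin 5 (new)  [load 19/37]
  19 → cabin 6 (new)  [load 19/37]
  16 → cabin 5  [load 35/37]
  12 → cabin 6  [load 31/37]
  8 → cabin 4  [load 36/37]
6 cabins opened.

6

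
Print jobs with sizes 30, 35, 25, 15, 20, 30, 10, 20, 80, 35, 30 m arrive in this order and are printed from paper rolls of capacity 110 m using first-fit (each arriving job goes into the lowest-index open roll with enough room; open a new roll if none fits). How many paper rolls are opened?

  30 → roll 1 (new)  [load 30/110]
  35 → roll 1  [load 65/110]
  25 → roll 1  [load 90/110]
  15 → roll 1  [load 105/110]
  20 → roll 2 (new)  [load 20/110]
  30 → roll 2  [load 50/110]
  10 → roll 2  [load 60/110]
  20 → roll 2  [load 80/110]
  80 → roll 3 (new)  [load 80/110]
  35 → roll 4 (new)  [load 35/110]
  30 → roll 2  [load 110/110]
4 paper rolls opened.

4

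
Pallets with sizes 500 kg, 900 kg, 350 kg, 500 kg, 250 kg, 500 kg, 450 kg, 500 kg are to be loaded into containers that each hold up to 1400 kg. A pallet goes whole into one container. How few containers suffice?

Total = 900 + 500 + 500 + 500 + 500 + 450 + 350 + 250 = 3950 kg.
Lower bound: ⌈3950/1400⌉ = 3 containers.
A packing using 3 containers:
  container 1: 900 + 500 = 1400
  container 2: 500 + 500 + 350 = 1350
  container 3: 500 + 450 + 250 = 1200
This matches the lower bound, so 3 is optimal.

3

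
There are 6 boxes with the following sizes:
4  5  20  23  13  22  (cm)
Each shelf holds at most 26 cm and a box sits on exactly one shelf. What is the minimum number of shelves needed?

Total = 23 + 22 + 20 + 13 + 5 + 4 = 87 cm.
Lower bound: ⌈87/26⌉ = 4 shelves.
A packing using 4 shelves:
  shelf 1: 23 = 23
  shelf 2: 22 + 4 = 26
  shelf 3: 20 + 5 = 25
  shelf 4: 13 = 13
This matches the lower bound, so 4 is optimal.

4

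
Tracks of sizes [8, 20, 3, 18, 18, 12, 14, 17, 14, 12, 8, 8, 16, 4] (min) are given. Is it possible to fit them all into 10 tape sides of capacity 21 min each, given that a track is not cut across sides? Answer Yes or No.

Yes

A valid assignment using 10 tape sides:
  side 1: 20 = 20
  side 2: 18 + 3 = 21
  side 3: 18 = 18
  side 4: 17 + 4 = 21
  side 5: 16 = 16
  side 6: 14 = 14
  side 7: 14 = 14
  side 8: 12 + 8 = 20
  side 9: 12 + 8 = 20
  side 10: 8 = 8
Every load is within 21 min, so 10 tape sides suffice.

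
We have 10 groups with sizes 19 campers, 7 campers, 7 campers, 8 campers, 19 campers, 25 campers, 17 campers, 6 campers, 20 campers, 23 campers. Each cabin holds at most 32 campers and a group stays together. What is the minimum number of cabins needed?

Total = 25 + 23 + 20 + 19 + 19 + 17 + 8 + 7 + 7 + 6 = 151 campers.
Lower bound: ⌈151/32⌉ = 5 cabins.
Also, 6 groups each exceed 16 campers, and no two of those can share a cabin, so at least 6 cabins are needed.
A packing using 6 cabins:
  cabin 1: 25 + 7 = 32
  cabin 2: 23 + 8 = 31
  cabin 3: 20 + 7 = 27
  cabin 4: 19 + 6 = 25
  cabin 5: 19 = 19
  cabin 6: 17 = 17
This matches the lower bound, so 6 is optimal.

6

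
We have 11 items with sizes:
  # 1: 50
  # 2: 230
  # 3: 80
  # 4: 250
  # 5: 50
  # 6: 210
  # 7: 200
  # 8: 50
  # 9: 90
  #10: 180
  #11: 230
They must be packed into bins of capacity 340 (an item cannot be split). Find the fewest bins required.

Total = 250 + 230 + 230 + 210 + 200 + 180 + 90 + 80 + 50 + 50 + 50 = 1620.
Lower bound: ⌈1620/340⌉ = 5 bins.
Also, 6 items each exceed 170, and no two of those can share a bin, so at least 6 bins are needed.
A packing using 6 bins:
  bin 1: 250 + 90 = 340
  bin 2: 230 + 80 = 310
  bin 3: 230 + 50 + 50 = 330
  bin 4: 210 + 50 = 260
  bin 5: 200 = 200
  bin 6: 180 = 180
This matches the lower bound, so 6 is optimal.

6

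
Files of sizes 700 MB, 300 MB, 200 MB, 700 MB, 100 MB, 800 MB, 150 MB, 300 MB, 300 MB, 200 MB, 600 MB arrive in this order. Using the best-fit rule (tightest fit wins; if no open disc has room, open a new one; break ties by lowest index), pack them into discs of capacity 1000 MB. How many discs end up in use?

  700 → disc 1 (new)  [load 700/1000]
  300 → disc 1  [load 1000/1000]
  200 → disc 2 (new)  [load 200/1000]
  700 → disc 2  [load 900/1000]
  100 → disc 2  [load 1000/1000]
  800 → disc 3 (new)  [load 800/1000]
  150 → disc 3  [load 950/1000]
  300 → disc 4 (new)  [load 300/1000]
  300 → disc 4  [load 600/1000]
  200 → disc 4  [load 800/1000]
  600 → disc 5 (new)  [load 600/1000]
5 discs opened.

5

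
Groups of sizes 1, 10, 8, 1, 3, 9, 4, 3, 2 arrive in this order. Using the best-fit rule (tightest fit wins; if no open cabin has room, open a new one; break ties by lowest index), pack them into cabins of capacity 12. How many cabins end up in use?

  1 → cabin 1 (new)  [load 1/12]
  10 → cabin 1  [load 11/12]
  8 → cabin 2 (new)  [load 8/12]
  1 → cabin 1  [load 12/12]
  3 → cabin 2  [load 11/12]
  9 → cabin 3 (new)  [load 9/12]
  4 → cabin 4 (new)  [load 4/12]
  3 → cabin 3  [load 12/12]
  2 → cabin 4  [load 6/12]
4 cabins opened.

4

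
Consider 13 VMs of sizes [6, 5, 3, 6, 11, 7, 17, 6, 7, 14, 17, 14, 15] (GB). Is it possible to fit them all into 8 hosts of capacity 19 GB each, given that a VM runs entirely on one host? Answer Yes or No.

A valid assignment using 8 hosts:
  host 1: 17 = 17
  host 2: 17 = 17
  host 3: 15 + 3 = 18
  host 4: 14 + 5 = 19
  host 5: 14 = 14
  host 6: 11 + 7 = 18
  host 7: 7 + 6 + 6 = 19
  host 8: 6 = 6
Every load is within 19 GB, so 8 hosts suffice.

Yes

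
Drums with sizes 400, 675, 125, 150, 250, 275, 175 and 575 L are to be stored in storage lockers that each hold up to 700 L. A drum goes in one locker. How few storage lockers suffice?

Total = 675 + 575 + 400 + 275 + 250 + 175 + 150 + 125 = 2625 L.
Lower bound: ⌈2625/700⌉ = 4 storage lockers.
A packing using 4 storage lockers:
  locker 1: 675 = 675
  locker 2: 575 + 125 = 700
  locker 3: 400 + 275 = 675
  locker 4: 250 + 175 + 150 = 575
This matches the lower bound, so 4 is optimal.

4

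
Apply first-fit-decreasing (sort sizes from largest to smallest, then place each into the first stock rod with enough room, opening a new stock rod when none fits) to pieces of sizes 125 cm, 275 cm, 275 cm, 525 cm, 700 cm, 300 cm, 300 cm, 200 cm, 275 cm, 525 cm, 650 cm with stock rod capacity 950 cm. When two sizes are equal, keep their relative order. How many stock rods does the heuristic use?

Sorted descending: 700, 650, 525, 525, 300, 300, 275, 275, 275, 200, 125.
  700 → stock rod 1 (new)  [load 700/950]
  650 → stock rod 2 (new)  [load 650/950]
  525 → stock rod 3 (new)  [load 525/950]
  525 → stock rod 4 (new)  [load 525/950]
  300 → stock rod 2  [load 950/950]
  300 → stock rod 3  [load 825/950]
  275 → stock rod 4  [load 800/950]
  275 → stock rod 5 (new)  [load 275/950]
  275 → stock rod 5  [load 550/950]
  200 → stock rod 1  [load 900/950]
  125 → stock rod 3  [load 950/950]
5 stock rods opened.

5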